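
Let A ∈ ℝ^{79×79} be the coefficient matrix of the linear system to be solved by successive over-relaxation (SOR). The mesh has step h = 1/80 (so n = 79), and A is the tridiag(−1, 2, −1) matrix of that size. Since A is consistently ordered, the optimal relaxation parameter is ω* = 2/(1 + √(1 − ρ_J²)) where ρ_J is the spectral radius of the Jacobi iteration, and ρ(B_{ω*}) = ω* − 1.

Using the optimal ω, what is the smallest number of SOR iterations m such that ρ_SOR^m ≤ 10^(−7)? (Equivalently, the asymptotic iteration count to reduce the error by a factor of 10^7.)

m = 206

spectrum of D⁻¹(L+U) = {cos(kπ/80) : 1≤k≤79}; ρ_J = cos(π/80) = 0.9992290.
√(1−ρ_J²) simplifies to sin(π/80) = 0.0392598.
So ω* = 2/1.0392598 = 1.9244466 (Young).
Hence ρ(B_{ω*}) = 1.9244466 − 1 = 0.9244466.
7·ln10 = 16.1181; −ln(0.9244466) = 0.07856; m = ⌈16.1181/0.07856⌉ = ⌈205.169⌉ = 206.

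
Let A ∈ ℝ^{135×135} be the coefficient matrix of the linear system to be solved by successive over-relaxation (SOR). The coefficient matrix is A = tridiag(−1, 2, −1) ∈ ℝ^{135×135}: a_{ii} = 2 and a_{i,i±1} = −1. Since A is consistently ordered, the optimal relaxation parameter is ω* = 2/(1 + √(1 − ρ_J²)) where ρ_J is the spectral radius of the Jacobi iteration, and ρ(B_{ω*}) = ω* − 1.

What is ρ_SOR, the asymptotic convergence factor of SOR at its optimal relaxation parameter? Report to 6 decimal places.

ρ_SOR = 0.954847

[ρ_J] n=135: ρ(B_J) = cos(π/(n+1)) = cos(π/136) = 0.999733.
√(1−ρ_J²) simplifies to sin(π/136) = 0.0230979.
ω* = 2 / (1 + 0.0230979) = 2 / 1.0230979 ≈ 1.954847.
ρ_SOR = ω* − 1 ≈ 0.954847.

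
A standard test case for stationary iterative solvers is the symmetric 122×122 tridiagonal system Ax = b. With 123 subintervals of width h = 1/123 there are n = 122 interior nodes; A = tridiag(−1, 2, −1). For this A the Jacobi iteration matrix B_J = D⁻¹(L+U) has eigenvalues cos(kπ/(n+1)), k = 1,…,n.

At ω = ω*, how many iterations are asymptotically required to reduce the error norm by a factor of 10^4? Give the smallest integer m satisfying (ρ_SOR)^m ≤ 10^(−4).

With n=122, ρ(Jacobi) = cos(π/123) = 0.9996738.
√(1−ρ_J²) = |sin(π/123)| = 0.0255386
[ω*] 2 ÷ (1 + 0.0255386) = 2 ÷ 1.0255386 = 1.9501948.
and ρ(B_{ω*}) = 1.9501948 − 1 = 0.9501948.
ρ_SOR^m ≤ 10^(−4) ⇔ m ≥ 4·ln10/(−ln 0.9501948) = 9.21034/0.0510883 = 180.283; m = ⌈180.283⌉ = 181.

m = 181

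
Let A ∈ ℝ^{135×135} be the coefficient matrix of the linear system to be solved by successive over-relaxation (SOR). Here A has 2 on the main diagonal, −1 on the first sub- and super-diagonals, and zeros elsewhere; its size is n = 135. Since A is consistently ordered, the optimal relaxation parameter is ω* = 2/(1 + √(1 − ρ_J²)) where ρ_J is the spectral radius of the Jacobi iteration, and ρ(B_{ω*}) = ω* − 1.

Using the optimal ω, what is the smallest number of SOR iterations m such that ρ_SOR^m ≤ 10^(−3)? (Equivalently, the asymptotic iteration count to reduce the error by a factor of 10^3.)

m = 150

[ρ_J] n=135: ρ(B_J) = cos(π/(n+1)) = cos(π/136) = 0.9997332.
root = sin(π/136) = 0.0230979  (since 1−cos² = sin²).
ω* = 2 / (1 + 0.0230979) = 2 / 1.0230979 ≈ 1.9548471.
[ρ_SOR] ω* − 1 = 0.9548471.
3·ln10 = 6.90776; −ln(0.9548471) = 0.0462041; m = ⌈6.90776/0.0462041⌉ = ⌈149.505⌉ = 150.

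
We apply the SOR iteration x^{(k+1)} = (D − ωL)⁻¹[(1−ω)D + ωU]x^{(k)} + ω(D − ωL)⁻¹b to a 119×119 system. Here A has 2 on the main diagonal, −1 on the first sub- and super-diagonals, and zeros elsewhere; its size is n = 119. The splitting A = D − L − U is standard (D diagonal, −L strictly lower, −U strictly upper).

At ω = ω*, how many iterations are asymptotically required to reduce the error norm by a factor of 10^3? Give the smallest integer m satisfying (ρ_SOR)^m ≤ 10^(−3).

m = 132

½·tridiag(1,0,1) at n=119: λ_k = cos(kπ/120); max |λ| at k=1 ⇒ ρ_J = cos(π/120) ≈ 0.9996573.
√(1 − cos²(π/120)) = sin(π/120) ≈ 0.0261769.
So ω* = 2/1.0261769 = 1.9489817 (Young).
ρ_SOR = ω* − 1 = 1.9489817 − 1 = 0.9489817.
3·ln10 = 6.90776; −ln(0.9489817) = 0.0523658; m = ⌈6.90776/0.0523658⌉ = ⌈131.914⌉ = 132.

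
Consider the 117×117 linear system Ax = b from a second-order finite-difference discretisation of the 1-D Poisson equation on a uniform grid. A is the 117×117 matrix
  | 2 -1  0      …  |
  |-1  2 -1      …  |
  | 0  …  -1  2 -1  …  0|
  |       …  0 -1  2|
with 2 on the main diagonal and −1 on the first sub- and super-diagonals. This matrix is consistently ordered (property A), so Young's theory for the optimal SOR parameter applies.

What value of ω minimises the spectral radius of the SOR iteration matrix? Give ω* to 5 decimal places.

spectrum of D⁻¹(L+U) = {cos(kπ/118) : 1≤k≤117}; ρ_J = cos(π/118) = 0.99965.
√(1−ρ_J²) = |sin(π/118)| = 0.026621
So ω* = 2/1.026621 = 1.94814 (Young).
ρ_SOR = ω* − 1 ≈ 0.94814.

ω* = 1.94814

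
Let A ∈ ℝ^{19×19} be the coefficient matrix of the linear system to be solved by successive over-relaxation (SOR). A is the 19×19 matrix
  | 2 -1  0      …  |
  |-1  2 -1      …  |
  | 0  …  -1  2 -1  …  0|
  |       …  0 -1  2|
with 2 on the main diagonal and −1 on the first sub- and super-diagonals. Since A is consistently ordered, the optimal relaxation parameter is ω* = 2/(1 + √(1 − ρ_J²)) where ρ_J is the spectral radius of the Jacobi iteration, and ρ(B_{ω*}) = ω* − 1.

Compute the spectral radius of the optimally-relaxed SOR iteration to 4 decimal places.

n=19: λ(B_J) = 1 − λ(A)/2 = cos(kπ/20); k=1 gives ρ_J = 0.9877.
root = sin(π/20) = 0.15643  (since 1−cos² = sin²).
ω* = 2/(1 + 0.15643) = 2/1.15643 = 1.7295.
[ρ_SOR] ω* − 1 = 0.7295.

ρ_SOR = 0.7295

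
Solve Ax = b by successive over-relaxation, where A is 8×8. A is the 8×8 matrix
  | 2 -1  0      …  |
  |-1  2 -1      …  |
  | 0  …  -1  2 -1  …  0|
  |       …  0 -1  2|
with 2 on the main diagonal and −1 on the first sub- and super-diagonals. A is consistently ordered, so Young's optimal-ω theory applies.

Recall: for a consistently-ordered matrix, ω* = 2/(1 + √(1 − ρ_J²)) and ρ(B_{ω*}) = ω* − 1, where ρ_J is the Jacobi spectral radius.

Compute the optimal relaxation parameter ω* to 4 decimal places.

ω* = 1.4903

B_J for the 8×8 system has eigenvalues cos(kπ/9); ρ_J = cos(π/9) = 0.9397.
√(1−ρ_J²) = |sin(π/9)| = 0.34202
[ω*] 2 ÷ (1 + 0.34202) = 2 ÷ 1.34202 = 1.4903.
Hence ρ(B_{ω*}) = 1.4903 − 1 = 0.4903.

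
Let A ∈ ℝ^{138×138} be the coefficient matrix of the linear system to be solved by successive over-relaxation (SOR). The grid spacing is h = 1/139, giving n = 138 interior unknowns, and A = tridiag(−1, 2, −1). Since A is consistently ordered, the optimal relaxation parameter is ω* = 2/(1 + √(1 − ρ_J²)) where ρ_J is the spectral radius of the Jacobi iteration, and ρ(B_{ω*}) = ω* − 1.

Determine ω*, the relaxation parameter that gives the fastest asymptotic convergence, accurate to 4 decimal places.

ω* = 1.9558

spectrum of D⁻¹(L+U) = {cos(kπ/139) : 1≤k≤138}; ρ_J = cos(π/139) = 0.9997.
√(1−ρ_J²) = |sin(π/139)| = 0.02260
Young: ω* = 2/(1+√(1−ρ_J²)) = 2/(1+0.02260) = 2/1.02260 = 1.9558.
ρ(B_{ω*}) = ω*−1 = 0.9558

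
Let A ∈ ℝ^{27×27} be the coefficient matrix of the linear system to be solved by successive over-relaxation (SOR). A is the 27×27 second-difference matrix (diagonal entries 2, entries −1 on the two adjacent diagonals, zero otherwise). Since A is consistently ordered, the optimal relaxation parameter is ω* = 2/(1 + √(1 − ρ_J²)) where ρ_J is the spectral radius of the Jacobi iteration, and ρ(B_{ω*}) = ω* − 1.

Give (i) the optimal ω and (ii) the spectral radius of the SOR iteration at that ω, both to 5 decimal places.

ω* = 1.79862, ρ_SOR = 0.79862

B_J for the 27×27 system has eigenvalues cos(kπ/28); ρ_J = cos(π/28) = 0.99371.
√(1 − cos²(π/28)) = sin(π/28) ≈ 0.111964.
ω* = 2/(1 + 0.111964) = 2/1.111964 = 1.79862.
ρ_SOR = ω* − 1 = 1.79862 − 1 = 0.79862.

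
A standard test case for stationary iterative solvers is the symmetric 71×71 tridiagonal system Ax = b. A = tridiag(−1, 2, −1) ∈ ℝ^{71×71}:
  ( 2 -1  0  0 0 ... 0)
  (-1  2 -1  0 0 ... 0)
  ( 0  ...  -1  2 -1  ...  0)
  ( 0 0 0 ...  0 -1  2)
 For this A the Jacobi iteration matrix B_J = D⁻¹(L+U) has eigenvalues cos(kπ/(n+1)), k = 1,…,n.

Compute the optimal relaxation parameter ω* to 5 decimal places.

ω* = 1.91641

With n=71, ρ(Jacobi) = cos(π/72) = 0.99905.
root = sin(π/72) = 0.043619  (since 1−cos² = sin²).
ω* = 2/(1+0.043619) = 1.91641
ρ_SOR = ω* − 1 = 1.91641 − 1 = 0.91641.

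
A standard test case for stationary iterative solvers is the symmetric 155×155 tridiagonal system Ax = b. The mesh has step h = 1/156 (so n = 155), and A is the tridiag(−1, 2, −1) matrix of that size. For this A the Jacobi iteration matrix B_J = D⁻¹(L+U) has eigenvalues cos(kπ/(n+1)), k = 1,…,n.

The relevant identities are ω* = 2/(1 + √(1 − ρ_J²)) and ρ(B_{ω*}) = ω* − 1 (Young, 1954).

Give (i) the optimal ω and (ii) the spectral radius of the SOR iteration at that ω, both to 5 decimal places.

ω* = 1.96052, ρ_SOR = 0.96052

With n=155, ρ(Jacobi) = cos(π/156) = 0.99980.
√(1 − cos²(π/156)) = sin(π/156) ≈ 0.020137.
ω* = 2/(1 + 0.020137) = 2/1.020137 = 1.96052.
ρ_SOR = ω* − 1 = 1.96052 − 1 = 0.96052.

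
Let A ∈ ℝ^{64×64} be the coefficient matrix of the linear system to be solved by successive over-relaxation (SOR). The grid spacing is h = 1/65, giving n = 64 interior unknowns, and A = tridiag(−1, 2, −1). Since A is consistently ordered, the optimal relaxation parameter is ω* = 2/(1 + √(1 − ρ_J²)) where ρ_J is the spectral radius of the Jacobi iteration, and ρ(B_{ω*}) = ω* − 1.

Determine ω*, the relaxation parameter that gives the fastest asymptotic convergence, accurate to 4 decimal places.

ω* = 1.9078

½·tridiag(1,0,1) at n=64: λ_k = cos(kπ/65); max |λ| at k=1 ⇒ ρ_J = cos(π/65) ≈ 0.9988.
√(1−ρ_J²) = |sin(π/65)| = 0.04831
Young: ω* = 2/(1+√(1−ρ_J²)) = 2/(1+0.04831) = 2/1.04831 = 1.9078.
and ρ(B_{ω*}) = 1.9078 − 1 = 0.9078.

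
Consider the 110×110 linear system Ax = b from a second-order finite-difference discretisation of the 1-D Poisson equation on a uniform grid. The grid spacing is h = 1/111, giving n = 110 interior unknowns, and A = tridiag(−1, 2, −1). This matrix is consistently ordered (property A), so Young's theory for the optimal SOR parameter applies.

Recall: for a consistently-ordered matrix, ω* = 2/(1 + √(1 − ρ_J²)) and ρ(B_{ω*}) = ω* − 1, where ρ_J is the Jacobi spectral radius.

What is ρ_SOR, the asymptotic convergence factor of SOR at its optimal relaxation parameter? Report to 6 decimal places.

ρ_SOR = 0.944960

spectrum of D⁻¹(L+U) = {cos(kπ/111) : 1≤k≤110}; ρ_J = cos(π/111) = 0.999600.
√(1−ρ_J²) = |sin(π/111)| = 0.0282989
So ω* = 2/1.0282989 = 1.944960 (Young).
[ρ_SOR] ω* − 1 = 0.944960.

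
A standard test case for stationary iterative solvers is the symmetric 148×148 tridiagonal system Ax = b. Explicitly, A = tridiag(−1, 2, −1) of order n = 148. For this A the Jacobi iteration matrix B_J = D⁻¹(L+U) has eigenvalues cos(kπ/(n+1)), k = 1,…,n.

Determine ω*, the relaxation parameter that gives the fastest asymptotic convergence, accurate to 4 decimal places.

ω* = 1.9587

ρ_J = max_k |cos(kπ/149)| = cos(π/149) = 0.9998
root = sin(π/149) = 0.02108  (since 1−cos² = sin²).
So ω* = 2/1.02108 = 1.9587 (Young).
At ω = 1.9587 every |λ(B_ω)| = ω−1, so ρ_SOR = 0.9587.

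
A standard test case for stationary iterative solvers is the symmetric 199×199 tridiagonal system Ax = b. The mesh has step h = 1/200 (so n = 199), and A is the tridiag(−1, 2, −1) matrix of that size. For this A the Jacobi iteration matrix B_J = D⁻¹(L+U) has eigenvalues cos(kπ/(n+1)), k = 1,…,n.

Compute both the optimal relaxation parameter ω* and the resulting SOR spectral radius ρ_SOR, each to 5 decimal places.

[ρ_J] n=199: ρ(B_J) = cos(π/(n+1)) = cos(π/200) = 0.99988.
√(1 − cos²(π/200)) = sin(π/200) ≈ 0.015707.
So ω* = 2/1.015707 = 1.96907 (Young).
ρ(B_{ω*}) = ω*−1 = 0.96907

ω* = 1.96907, ρ_SOR = 0.96907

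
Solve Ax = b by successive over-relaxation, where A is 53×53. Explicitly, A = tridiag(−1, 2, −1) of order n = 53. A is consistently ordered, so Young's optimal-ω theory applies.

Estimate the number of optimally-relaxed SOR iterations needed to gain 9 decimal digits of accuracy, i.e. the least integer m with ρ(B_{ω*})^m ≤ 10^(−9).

m = 179

spectrum of D⁻¹(L+U) = {cos(kπ/54) : 1≤k≤53}; ρ_J = cos(π/54) = 0.9983082.
√(1 − cos²(π/54)) = sin(π/54) ≈ 0.0581448.
ω* = 2/(1+0.0581448) = 1.8901005
ρ(B_{ω*}) = ω*−1 = 0.8901005
9·ln10 = 20.7233; −ln(0.8901005) = 0.116421; m = ⌈20.7233/0.116421⌉ = ⌈178.003⌉ = 179.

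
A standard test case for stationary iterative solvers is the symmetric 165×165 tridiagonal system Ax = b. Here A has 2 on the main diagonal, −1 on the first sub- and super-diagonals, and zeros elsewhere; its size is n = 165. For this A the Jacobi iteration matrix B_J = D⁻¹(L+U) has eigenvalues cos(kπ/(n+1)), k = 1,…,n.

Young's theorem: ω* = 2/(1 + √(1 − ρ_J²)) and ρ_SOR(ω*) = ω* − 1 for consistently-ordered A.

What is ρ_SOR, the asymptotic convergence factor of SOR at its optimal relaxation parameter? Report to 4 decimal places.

ρ_J = max_k |cos(kπ/166)| = cos(π/166) = 0.9998
√(1 − cos²(π/166)) = sin(π/166) ≈ 0.01892.
Then 2/(1+√(1−ρ_J²)) = 2/(1+0.01892); ω* = 2/1.01892 = 1.9629.
and ρ(B_{ω*}) = 1.9629 − 1 = 0.9629.

ρ_SOR = 0.9629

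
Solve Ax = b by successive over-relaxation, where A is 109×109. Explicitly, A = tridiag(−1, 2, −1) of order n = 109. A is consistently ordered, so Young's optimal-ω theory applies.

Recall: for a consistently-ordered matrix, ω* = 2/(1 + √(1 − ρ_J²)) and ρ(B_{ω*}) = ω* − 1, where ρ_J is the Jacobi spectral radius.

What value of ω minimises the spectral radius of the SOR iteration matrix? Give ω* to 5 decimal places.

ω* = 1.94447

ρ_J = max_k |cos(kπ/110)| = cos(π/110) = 0.99959
1 − cos²(π/110) = sin²(π/110) ⇒ √(1−ρ_J²) = sin(π/110) = 0.028556.
ω* = 2/(1+0.028556) = 1.94447
ρ_SOR = ω* − 1 ≈ 0.94447.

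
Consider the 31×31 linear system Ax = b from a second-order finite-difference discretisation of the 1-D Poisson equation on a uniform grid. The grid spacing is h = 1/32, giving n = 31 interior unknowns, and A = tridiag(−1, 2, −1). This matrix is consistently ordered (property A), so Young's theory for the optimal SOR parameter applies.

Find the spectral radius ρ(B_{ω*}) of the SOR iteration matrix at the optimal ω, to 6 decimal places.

With n=31, ρ(Jacobi) = cos(π/32) = 0.995185.
√(1−ρ_J²) simplifies to sin(π/32) = 0.0980171.
Young: ω* = 2/(1+√(1−ρ_J²)) = 2/(1+0.0980171) = 2/1.0980171 = 1.821465.
ρ_SOR = ω* − 1 ≈ 0.821465.

ρ_SOR = 0.821465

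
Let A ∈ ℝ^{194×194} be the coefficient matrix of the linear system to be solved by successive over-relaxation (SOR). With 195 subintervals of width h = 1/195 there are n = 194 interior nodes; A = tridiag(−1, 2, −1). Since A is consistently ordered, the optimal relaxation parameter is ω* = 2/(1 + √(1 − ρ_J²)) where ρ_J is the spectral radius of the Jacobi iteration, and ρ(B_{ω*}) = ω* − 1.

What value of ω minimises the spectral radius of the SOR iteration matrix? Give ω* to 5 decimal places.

ω* = 1.96829

½·tridiag(1,0,1) at n=194: λ_k = cos(kπ/195); max |λ| at k=1 ⇒ ρ_J = cos(π/195) ≈ 0.99987.
1 − cos²(π/195) = sin²(π/195) ⇒ √(1−ρ_J²) = sin(π/195) = 0.016110.
Then 2/(1+√(1−ρ_J²)) = 2/(1+0.016110); ω* = 2/1.016110 = 1.96829.
ρ(B_{ω*}) = ω*−1 = 0.96829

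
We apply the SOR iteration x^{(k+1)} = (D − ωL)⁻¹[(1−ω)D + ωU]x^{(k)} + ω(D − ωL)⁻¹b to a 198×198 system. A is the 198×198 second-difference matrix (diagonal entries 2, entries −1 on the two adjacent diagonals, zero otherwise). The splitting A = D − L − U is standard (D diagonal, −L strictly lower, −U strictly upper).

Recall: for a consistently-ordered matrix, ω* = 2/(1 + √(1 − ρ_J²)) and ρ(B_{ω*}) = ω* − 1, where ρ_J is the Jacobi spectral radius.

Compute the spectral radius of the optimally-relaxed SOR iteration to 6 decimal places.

[ρ_J] n=198: ρ(B_J) = cos(π/(n+1)) = cos(π/199) = 0.999875.
√(1 − cos²(π/199)) = sin(π/199) ≈ 0.0157862.
ω* = 2/(1+0.0157862) = 1.968918
ρ_SOR = ω* − 1 = 1.968918 − 1 = 0.968918.

ρ_SOR = 0.968918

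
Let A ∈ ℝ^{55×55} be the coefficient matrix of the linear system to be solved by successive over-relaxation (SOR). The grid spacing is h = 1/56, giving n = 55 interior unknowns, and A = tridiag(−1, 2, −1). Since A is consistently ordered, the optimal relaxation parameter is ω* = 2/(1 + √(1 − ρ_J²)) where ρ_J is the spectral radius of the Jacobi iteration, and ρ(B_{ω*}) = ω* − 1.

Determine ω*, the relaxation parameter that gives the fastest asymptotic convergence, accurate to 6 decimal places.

n=55: λ(B_J) = 1 − λ(A)/2 = cos(kπ/56); k=1 gives ρ_J = 0.998427.
√(1−ρ_J²) = |sin(π/56)| = 0.0560704
ω* = 2/(1+0.0560704) = 1.893813
ρ(B_{ω*}) = ω*−1 = 0.893813

ω* = 1.893813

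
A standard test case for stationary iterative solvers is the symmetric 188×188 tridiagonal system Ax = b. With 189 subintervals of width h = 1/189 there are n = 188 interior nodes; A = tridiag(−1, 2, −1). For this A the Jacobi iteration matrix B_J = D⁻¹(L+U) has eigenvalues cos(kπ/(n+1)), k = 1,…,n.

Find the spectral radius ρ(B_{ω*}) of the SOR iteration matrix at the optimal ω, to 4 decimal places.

ρ_J = max_k |cos(kπ/189)| = cos(π/189) = 0.9999
√(1 − cos²(π/189)) = sin(π/189) ≈ 0.01662.
ω* = 2 / (1 + 0.01662) = 2 / 1.01662 ≈ 1.9673.
ρ_SOR = ω* − 1 = 1.9673 − 1 = 0.9673.

ρ_SOR = 0.9673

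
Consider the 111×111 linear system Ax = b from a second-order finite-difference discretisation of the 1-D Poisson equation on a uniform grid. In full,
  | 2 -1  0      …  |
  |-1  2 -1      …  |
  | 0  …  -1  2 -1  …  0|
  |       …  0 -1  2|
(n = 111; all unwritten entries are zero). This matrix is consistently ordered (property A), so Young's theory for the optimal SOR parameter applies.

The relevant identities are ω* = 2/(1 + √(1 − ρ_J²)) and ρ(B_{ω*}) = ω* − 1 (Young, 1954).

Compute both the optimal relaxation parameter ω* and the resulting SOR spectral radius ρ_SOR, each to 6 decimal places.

spectrum of D⁻¹(L+U) = {cos(kπ/112) : 1≤k≤111}; ρ_J = cos(π/112) = 0.999607.
root = sin(π/112) = 0.0280463  (since 1−cos² = sin²).
ω* = 2/(1 + 0.0280463) = 2/1.0280463 = 1.945438.
[ρ_SOR] ω* − 1 = 0.945438.

ω* = 1.945438, ρ_SOR = 0.945438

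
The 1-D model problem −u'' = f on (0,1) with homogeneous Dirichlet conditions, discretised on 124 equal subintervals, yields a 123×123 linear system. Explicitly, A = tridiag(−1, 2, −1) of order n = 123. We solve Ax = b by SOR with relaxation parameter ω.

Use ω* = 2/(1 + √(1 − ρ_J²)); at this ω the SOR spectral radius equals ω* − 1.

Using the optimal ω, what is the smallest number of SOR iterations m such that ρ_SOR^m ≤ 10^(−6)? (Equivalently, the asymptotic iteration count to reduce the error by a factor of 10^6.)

½·tridiag(1,0,1) at n=123: λ_k = cos(kπ/124); max |λ| at k=1 ⇒ ρ_J = cos(π/124) ≈ 0.9996791.
√(1−ρ_J²) simplifies to sin(π/124) = 0.0253327.
Young: ω* = 2/(1+√(1−ρ_J²)) = 2/(1+0.0253327) = 2/1.0253327 = 1.9505864.
[ρ_SOR] ω* − 1 = 0.9505864.
6·ln10 = 13.8155; −ln(0.9505864) = 0.0506762; m = ⌈13.8155/0.0506762⌉ = ⌈272.623⌉ = 273.

m = 273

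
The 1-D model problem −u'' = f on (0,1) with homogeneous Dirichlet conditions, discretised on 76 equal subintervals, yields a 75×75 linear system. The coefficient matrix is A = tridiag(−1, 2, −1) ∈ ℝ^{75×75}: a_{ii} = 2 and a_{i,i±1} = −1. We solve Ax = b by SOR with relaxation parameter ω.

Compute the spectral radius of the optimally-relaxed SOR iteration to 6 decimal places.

ρ_J = max_k |cos(kπ/76)| = cos(π/76) = 0.999146
√(1−ρ_J²) = |sin(π/76)| = 0.0413250
ω* = 2/(1 + 0.0413250) = 2/1.0413250 = 1.920630.
Hence ρ(B_{ω*}) = 1.920630 − 1 = 0.920630.

ρ_SOR = 0.920630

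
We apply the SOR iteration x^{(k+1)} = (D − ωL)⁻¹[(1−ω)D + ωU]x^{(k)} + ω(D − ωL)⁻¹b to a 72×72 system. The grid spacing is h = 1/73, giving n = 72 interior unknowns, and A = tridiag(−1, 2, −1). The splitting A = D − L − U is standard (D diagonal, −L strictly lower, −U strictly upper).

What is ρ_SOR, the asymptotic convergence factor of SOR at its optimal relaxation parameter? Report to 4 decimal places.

[ρ_J] n=72: ρ(B_J) = cos(π/(n+1)) = cos(π/73) = 0.9991.
1 − cos²(π/73) = sin²(π/73) ⇒ √(1−ρ_J²) = sin(π/73) = 0.04302.
ω* = 2/(1 + 0.04302) = 2/1.04302 = 1.9175.
At ω = 1.9175 every |λ(B_ω)| = ω−1, so ρ_SOR = 0.9175.

ρ_SOR = 0.9175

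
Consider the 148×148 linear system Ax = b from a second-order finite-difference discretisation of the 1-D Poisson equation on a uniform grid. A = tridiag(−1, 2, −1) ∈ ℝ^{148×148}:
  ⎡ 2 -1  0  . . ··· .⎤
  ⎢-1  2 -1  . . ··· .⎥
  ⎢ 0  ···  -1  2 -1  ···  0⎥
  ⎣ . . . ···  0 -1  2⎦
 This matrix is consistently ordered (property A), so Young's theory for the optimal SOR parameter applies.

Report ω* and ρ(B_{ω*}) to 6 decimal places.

½·tridiag(1,0,1) at n=148: λ_k = cos(kπ/149); max |λ| at k=1 ⇒ ρ_J = cos(π/149) ≈ 0.999778.
√(1−ρ_J²) = |sin(π/149)| = 0.0210830
Then 2/(1+√(1−ρ_J²)) = 2/(1+0.0210830); ω* = 2/1.0210830 = 1.958705.
ρ_SOR = ω* − 1 = 1.958705 − 1 = 0.958705.

ω* = 1.958705, ρ_SOR = 0.958705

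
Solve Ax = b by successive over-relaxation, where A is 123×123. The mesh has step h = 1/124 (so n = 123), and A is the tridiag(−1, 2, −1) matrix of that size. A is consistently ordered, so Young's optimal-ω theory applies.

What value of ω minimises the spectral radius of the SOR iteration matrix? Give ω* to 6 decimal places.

½·tridiag(1,0,1) at n=123: λ_k = cos(kπ/124); max |λ| at k=1 ⇒ ρ_J = cos(π/124) ≈ 0.999679.
√(1−ρ_J²) simplifies to sin(π/124) = 0.0253327.
Then 2/(1+√(1−ρ_J²)) = 2/(1+0.0253327); ω* = 2/1.0253327 = 1.950586.
[ρ_SOR] ω* − 1 = 0.950586.

ω* = 1.950586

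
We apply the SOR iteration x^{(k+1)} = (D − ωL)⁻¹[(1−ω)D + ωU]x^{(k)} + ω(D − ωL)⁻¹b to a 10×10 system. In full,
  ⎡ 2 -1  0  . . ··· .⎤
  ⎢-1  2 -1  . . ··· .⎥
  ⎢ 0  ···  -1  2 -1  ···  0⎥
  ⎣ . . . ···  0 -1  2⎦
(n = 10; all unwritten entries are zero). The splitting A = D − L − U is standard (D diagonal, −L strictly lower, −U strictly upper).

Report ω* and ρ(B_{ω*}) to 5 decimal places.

ω* = 1.56039, ρ_SOR = 0.56039

ρ_J = max_k |cos(kπ/11)| = cos(π/11) = 0.95949
root = sin(π/11) = 0.281733  (since 1−cos² = sin²).
ω* = 2/(1 + 0.281733) = 2/1.281733 = 1.56039.
ρ_SOR = ω* − 1 = 1.56039 − 1 = 0.56039.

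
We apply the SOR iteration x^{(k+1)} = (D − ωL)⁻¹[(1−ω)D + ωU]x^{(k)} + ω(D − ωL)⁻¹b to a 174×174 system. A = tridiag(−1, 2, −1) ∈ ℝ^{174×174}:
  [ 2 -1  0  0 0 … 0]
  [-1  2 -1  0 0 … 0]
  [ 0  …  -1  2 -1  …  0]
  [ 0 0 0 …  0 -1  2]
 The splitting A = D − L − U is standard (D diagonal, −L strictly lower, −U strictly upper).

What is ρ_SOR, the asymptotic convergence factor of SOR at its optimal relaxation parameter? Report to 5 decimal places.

½·tridiag(1,0,1) at n=174: λ_k = cos(kπ/175); max |λ| at k=1 ⇒ ρ_J = cos(π/175) ≈ 0.99984.
root = sin(π/175) = 0.017951  (since 1−cos² = sin²).
ω* = 2/(1 + 0.017951) = 2/1.017951 = 1.96473.
ρ_SOR = ω* − 1 = 1.96473 − 1 = 0.96473.

ρ_SOR = 0.96473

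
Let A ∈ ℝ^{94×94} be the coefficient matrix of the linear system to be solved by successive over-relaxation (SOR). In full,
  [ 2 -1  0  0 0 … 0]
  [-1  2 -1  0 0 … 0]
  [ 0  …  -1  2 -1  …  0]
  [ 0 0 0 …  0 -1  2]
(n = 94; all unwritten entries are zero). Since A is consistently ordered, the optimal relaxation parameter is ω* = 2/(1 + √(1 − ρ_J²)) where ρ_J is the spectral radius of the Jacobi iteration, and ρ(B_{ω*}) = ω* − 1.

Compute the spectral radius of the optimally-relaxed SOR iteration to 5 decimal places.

ρ_SOR = 0.93599

B_J for the 94×94 system has eigenvalues cos(kπ/95); ρ_J = cos(π/95) = 0.99945.
root = sin(π/95) = 0.033063  (since 1−cos² = sin²).
Then 2/(1+√(1−ρ_J²)) = 2/(1+0.033063); ω* = 2/1.033063 = 1.93599.
At ω = 1.93599 every |λ(B_ω)| = ω−1, so ρ_SOR = 0.93599.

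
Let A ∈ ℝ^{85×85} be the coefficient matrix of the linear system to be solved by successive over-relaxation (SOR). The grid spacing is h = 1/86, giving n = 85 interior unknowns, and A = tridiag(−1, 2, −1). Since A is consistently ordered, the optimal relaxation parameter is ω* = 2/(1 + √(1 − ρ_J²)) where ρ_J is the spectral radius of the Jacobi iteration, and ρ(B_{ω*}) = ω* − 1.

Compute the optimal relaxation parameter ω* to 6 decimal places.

ω* = 1.929530

spectrum of D⁻¹(L+U) = {cos(kπ/86) : 1≤k≤85}; ρ_J = cos(π/86) = 0.999333.
√(1 − cos²(π/86)) = sin(π/86) ≈ 0.0365220.
Young: ω* = 2/(1+√(1−ρ_J²)) = 2/(1+0.0365220) = 2/1.0365220 = 1.929530.
At ω = 1.929530 every |λ(B_ω)| = ω−1, so ρ_SOR = 0.929530.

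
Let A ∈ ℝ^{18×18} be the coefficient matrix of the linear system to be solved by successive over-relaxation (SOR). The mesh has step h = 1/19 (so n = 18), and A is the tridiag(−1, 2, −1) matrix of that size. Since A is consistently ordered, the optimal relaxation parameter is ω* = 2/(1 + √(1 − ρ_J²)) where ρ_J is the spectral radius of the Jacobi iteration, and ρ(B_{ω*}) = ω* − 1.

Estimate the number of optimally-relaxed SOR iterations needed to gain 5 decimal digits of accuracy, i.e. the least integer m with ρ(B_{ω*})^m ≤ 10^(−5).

m = 35

n=18: λ(B_J) = 1 − λ(A)/2 = cos(kπ/19); k=1 gives ρ_J = 0.9863613.
root = sin(π/19) = 0.1645946  (since 1−cos² = sin²).
So ω* = 2/1.1645946 = 1.7173358 (Young).
Hence ρ(B_{ω*}) = 1.7173358 − 1 = 0.7173358.
m ≥ 5·ln10 / (−ln 0.7173358) = 34.655; smallest integer m = 35.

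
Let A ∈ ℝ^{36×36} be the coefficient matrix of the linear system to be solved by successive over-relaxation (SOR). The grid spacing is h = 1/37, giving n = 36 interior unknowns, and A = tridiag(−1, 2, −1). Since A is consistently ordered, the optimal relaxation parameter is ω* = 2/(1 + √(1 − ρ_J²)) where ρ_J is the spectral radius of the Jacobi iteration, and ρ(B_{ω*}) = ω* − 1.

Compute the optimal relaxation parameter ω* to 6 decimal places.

ω* = 1.843648

½·tridiag(1,0,1) at n=36: λ_k = cos(kπ/37); max |λ| at k=1 ⇒ ρ_J = cos(π/37) ≈ 0.996397.
1 − cos²(π/37) = sin²(π/37) ⇒ √(1−ρ_J²) = sin(π/37) = 0.0848059.
Then 2/(1+√(1−ρ_J²)) = 2/(1+0.0848059); ω* = 2/1.0848059 = 1.843648.
ρ(B_{ω*}) = ω*−1 = 0.843648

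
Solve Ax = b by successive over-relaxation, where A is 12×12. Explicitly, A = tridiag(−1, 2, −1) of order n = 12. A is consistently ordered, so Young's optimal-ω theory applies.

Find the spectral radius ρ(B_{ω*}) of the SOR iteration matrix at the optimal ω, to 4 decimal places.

ρ_SOR = 0.6138

B_J for the 12×12 system has eigenvalues cos(kπ/13); ρ_J = cos(π/13) = 0.9709.
root = sin(π/13) = 0.23932  (since 1−cos² = sin²).
Then 2/(1+√(1−ρ_J²)) = 2/(1+0.23932); ω* = 2/1.23932 = 1.6138.
Hence ρ(B_{ω*}) = 1.6138 − 1 = 0.6138.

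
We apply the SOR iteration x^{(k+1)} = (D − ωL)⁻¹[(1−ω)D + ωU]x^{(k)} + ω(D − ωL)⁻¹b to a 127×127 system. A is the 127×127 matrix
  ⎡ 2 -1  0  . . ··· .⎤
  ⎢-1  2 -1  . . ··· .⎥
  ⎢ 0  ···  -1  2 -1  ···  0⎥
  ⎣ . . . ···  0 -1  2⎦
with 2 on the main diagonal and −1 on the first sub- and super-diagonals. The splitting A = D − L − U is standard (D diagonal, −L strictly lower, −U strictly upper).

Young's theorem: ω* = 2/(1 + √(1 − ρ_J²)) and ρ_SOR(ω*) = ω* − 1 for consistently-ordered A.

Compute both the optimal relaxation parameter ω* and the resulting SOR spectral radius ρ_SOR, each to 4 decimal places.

ω* = 1.9521, ρ_SOR = 0.9521

With n=127, ρ(Jacobi) = cos(π/128) = 0.9997.
1 − cos²(π/128) = sin²(π/128) ⇒ √(1−ρ_J²) = sin(π/128) = 0.02454.
ω* = 2/(1+0.02454) = 1.9521
[ρ_SOR] ω* − 1 = 0.9521.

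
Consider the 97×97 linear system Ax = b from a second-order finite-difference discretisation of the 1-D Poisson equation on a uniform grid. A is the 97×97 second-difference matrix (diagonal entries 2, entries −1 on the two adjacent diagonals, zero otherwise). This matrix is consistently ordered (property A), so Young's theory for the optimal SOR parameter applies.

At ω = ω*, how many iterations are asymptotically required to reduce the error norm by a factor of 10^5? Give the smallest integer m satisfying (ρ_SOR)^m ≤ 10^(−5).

ρ_J = max_k |cos(kπ/98)| = cos(π/98) = 0.9994862
√(1−ρ_J²) simplifies to sin(π/98) = 0.0320516.
ω* = 2 / (1 + 0.0320516) = 2 / 1.0320516 ≈ 1.9378876.
and ρ(B_{ω*}) = 1.9378876 − 1 = 0.9378876.
m ≥ 5·ln10 / (−ln 0.9378876) = 179.538; smallest integer m = 180.

m = 180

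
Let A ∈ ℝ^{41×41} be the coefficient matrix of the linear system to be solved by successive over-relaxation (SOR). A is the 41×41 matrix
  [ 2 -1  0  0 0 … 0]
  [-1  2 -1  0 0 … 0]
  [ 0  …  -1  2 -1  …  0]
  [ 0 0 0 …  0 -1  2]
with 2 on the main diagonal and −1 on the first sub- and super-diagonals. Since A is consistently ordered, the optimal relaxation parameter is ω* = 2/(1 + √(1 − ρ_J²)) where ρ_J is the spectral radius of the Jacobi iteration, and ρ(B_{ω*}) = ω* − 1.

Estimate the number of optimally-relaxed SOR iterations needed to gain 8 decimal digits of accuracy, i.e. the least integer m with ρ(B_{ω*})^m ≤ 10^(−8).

m = 124

spectrum of D⁻¹(L+U) = {cos(kπ/42) : 1≤k≤41}; ρ_J = cos(π/42) = 0.9972038.
1 − cos²(π/42) = sin²(π/42) ⇒ √(1−ρ_J²) = sin(π/42) = 0.0747301.
ω* = 2/(1 + 0.0747301) = 2/1.0747301 = 1.8609323.
Hence ρ(B_{ω*}) = 1.8609323 − 1 = 0.8609323.
For 8 digits: m = 8·ln10 / (−ln 0.8609323) = 18.4207/0.149739 = 123.019; round up → m = 124.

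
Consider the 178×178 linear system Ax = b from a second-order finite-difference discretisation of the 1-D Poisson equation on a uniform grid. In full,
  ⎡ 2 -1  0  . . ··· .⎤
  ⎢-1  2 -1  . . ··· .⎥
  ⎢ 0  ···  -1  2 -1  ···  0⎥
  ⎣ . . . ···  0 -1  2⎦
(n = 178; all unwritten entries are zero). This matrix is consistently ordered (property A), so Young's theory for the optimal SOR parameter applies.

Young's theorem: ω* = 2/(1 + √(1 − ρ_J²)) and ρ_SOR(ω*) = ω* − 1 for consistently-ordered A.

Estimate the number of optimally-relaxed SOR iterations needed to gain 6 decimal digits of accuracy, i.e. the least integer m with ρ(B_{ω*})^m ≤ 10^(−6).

m = 394

[ρ_J] n=178: ρ(B_J) = cos(π/(n+1)) = cos(π/179) = 0.9998460.
√(1 − cos²(π/179)) = sin(π/179) ≈ 0.0175499.
Then 2/(1+√(1−ρ_J²)) = 2/(1+0.0175499); ω* = 2/1.0175499 = 1.9655056.
ρ_SOR = ω* − 1 = 1.9655056 − 1 = 0.9655056.
6·ln10 = 13.8155; −ln(0.9655056) = 0.0351034; m = ⌈13.8155/0.0351034⌉ = ⌈393.566⌉ = 394.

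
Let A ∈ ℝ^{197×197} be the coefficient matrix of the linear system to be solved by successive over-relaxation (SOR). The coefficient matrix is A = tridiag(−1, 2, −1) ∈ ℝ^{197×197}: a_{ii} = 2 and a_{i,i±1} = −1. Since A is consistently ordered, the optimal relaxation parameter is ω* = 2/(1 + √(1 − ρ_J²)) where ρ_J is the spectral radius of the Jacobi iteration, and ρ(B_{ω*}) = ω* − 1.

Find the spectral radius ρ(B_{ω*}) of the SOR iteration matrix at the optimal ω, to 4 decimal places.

ρ_SOR = 0.9688

With n=197, ρ(Jacobi) = cos(π/198) = 0.9999.
root = sin(π/198) = 0.01587  (since 1−cos² = sin²).
[ω*] 2 ÷ (1 + 0.01587) = 2 ÷ 1.01587 = 1.9688.
[ρ_SOR] ω* − 1 = 0.9688.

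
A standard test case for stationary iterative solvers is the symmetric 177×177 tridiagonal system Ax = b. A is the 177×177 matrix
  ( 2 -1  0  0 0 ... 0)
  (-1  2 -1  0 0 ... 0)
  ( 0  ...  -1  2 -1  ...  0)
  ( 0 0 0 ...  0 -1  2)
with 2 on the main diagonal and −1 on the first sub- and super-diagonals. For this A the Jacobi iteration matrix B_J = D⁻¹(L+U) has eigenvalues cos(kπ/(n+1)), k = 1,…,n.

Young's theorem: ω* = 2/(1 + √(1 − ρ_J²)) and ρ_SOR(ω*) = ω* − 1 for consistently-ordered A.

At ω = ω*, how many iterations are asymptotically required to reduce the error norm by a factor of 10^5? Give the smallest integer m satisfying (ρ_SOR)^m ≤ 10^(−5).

B_J for the 177×177 system has eigenvalues cos(kπ/178); ρ_J = cos(π/178) = 0.9998443.
√(1−ρ_J²) = |sin(π/178)| = 0.0176485
ω* = 2 / (1 + 0.0176485) = 2 / 1.0176485 ≈ 1.9653151.
and ρ(B_{ω*}) = 1.9653151 − 1 = 0.9653151.
For 5 digits: m = 5·ln10 / (−ln 0.9653151) = 11.5129/0.0353007 = 326.138; round up → m = 327.

m = 327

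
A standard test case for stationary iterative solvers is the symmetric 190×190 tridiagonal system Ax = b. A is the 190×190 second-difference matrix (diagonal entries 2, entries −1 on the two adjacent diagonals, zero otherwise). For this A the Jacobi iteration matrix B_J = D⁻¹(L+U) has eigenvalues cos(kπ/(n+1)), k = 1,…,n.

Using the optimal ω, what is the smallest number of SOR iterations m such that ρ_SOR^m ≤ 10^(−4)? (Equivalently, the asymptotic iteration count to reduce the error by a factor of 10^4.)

m = 280

½·tridiag(1,0,1) at n=190: λ_k = cos(kπ/191); max |λ| at k=1 ⇒ ρ_J = cos(π/191) ≈ 0.9998647.
√(1−ρ_J²) simplifies to sin(π/191) = 0.0164474.
ω* = 2 / (1 + 0.0164474) = 2 / 1.0164474 ≈ 1.9676375.
and ρ(B_{ω*}) = 1.9676375 − 1 = 0.9676375.
m ≥ 4·ln10 / (−ln 0.9676375) = 279.969; smallest integer m = 280.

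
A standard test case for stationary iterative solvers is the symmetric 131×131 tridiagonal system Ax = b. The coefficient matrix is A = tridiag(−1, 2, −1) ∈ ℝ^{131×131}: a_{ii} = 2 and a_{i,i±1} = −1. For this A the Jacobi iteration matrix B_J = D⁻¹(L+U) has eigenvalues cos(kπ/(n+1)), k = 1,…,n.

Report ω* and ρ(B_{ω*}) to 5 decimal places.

[ρ_J] n=131: ρ(B_J) = cos(π/(n+1)) = cos(π/132) = 0.99972.
√(1−ρ_J²) simplifies to sin(π/132) = 0.023798.
[ω*] 2 ÷ (1 + 0.023798) = 2 ÷ 1.023798 = 1.95351.
Hence ρ(B_{ω*}) = 1.95351 − 1 = 0.95351.

ω* = 1.95351, ρ_SOR = 0.95351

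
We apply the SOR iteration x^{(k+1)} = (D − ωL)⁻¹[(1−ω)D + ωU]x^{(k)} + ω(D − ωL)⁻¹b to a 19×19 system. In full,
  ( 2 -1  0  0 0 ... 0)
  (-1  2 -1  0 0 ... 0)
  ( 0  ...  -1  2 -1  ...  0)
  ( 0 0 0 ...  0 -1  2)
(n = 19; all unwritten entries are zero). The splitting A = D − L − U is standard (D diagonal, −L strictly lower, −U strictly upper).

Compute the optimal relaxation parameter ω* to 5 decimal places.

ω* = 1.72945

B_J for the 19×19 system has eigenvalues cos(kπ/20); ρ_J = cos(π/20) = 0.98769.
root = sin(π/20) = 0.156434  (since 1−cos² = sin²).
ω* = 2/(1 + 0.156434) = 2/1.156434 = 1.72945.
and ρ(B_{ω*}) = 1.72945 − 1 = 0.72945.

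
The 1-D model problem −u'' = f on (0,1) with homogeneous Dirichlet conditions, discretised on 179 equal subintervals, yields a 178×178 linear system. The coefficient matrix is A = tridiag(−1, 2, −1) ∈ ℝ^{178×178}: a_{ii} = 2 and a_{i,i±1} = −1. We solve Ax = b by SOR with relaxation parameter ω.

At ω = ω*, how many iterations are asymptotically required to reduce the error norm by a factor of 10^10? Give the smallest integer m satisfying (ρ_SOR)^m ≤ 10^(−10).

m = 656

B_J for the 178×178 system has eigenvalues cos(kπ/179); ρ_J = cos(π/179) = 0.9998460.
√(1−ρ_J²) simplifies to sin(π/179) = 0.0175499.
ω* = 2/(1+0.0175499) = 1.9655056
[ρ_SOR] ω* − 1 = 0.9655056.
For 10 digits: m = 10·ln10 / (−ln 0.9655056) = 23.0259/0.0351034 = 655.945; round up → m = 656.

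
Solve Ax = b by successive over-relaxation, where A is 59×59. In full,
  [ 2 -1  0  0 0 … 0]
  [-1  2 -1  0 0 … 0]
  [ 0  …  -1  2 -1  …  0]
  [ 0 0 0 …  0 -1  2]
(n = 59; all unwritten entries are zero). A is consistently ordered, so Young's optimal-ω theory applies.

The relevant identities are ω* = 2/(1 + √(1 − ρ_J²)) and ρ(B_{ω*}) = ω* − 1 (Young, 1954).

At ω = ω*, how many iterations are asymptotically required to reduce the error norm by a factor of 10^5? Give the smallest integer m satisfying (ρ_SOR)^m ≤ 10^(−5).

m = 110

spectrum of D⁻¹(L+U) = {cos(kπ/60) : 1≤k≤59}; ρ_J = cos(π/60) = 0.9986295.
root = sin(π/60) = 0.0523360  (since 1−cos² = sin²).
ω* = 2 / (1 + 0.0523360) = 2 / 1.0523360 ≈ 1.9005337.
Hence ρ(B_{ω*}) = 1.9005337 − 1 = 0.9005337.
5·ln10 = 11.5129; −ln(0.9005337) = 0.104768; m = ⌈11.5129/0.104768⌉ = ⌈109.889⌉ = 110.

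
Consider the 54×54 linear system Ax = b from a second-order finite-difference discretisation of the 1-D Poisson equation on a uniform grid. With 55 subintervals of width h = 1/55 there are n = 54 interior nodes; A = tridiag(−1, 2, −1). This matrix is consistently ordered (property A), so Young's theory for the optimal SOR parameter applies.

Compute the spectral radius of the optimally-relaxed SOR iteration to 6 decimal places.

ρ_J = max_k |cos(kπ/55)| = cos(π/55) = 0.998369
√(1−ρ_J²) = |sin(π/55)| = 0.0570888
Young: ω* = 2/(1+√(1−ρ_J²)) = 2/(1+0.0570888) = 2/1.0570888 = 1.891989.
ρ_SOR = ω* − 1 ≈ 0.891989.

ρ_SOR = 0.891989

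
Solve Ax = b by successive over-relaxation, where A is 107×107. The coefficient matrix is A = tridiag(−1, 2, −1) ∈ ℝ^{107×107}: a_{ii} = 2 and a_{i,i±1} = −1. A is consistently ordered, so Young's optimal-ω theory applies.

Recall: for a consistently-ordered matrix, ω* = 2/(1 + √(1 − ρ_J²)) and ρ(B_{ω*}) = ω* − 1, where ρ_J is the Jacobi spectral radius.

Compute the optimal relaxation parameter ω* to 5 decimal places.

ρ_J = max_k |cos(kπ/108)| = cos(π/108) = 0.99958
√(1−ρ_J²) = |sin(π/108)| = 0.029085
Young: ω* = 2/(1+√(1−ρ_J²)) = 2/(1+0.029085) = 2/1.029085 = 1.94347.
ρ_SOR = ω* − 1 ≈ 0.94347.

ω* = 1.94347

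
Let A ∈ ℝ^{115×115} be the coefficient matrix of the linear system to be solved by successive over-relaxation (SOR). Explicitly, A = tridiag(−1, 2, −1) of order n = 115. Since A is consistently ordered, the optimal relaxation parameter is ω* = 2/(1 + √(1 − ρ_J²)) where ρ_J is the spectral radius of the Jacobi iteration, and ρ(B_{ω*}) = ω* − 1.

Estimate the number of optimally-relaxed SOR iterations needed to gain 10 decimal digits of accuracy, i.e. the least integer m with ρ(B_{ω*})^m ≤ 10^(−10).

With n=115, ρ(Jacobi) = cos(π/116) = 0.9996333.
1 − cos²(π/116) = sin²(π/116) ⇒ √(1−ρ_J²) = sin(π/116) = 0.0270794.
ω* = 2/(1+0.0270794) = 1.9472691
[ρ_SOR] ω* − 1 = 0.9472691.
10·ln10 = 23.0259; −ln(0.9472691) = 0.0541721; m = ⌈23.0259/0.0541721⌉ = ⌈425.051⌉ = 426.

m = 426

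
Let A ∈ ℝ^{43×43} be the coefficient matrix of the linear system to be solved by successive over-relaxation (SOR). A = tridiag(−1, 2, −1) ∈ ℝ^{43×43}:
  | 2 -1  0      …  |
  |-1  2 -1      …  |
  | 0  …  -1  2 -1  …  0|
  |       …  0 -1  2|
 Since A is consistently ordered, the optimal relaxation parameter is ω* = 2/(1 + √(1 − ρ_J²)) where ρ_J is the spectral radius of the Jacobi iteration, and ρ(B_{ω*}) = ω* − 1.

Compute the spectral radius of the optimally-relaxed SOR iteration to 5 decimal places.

ρ_SOR = 0.86682

ρ_J = max_k |cos(kπ/44)| = cos(π/44) = 0.99745
√(1−ρ_J²) = |sin(π/44)| = 0.071339
ω* = 2/(1+0.071339) = 1.86682
[ρ_SOR] ω* − 1 = 0.86682.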